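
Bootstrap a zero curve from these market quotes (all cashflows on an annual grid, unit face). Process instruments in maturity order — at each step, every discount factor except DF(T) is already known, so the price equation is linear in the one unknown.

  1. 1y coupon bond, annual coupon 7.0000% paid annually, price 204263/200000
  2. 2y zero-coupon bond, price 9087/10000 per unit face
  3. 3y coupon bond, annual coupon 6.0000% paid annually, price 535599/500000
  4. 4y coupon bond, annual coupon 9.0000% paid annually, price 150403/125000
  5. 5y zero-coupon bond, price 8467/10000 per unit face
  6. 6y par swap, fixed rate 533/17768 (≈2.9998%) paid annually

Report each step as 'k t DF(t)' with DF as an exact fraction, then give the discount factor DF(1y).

step 1 [1y] bond c/1=7/100: DF=(204263/200000 − 7/100·(0))/(1+7/100) = 1909/2000 ≈ 0.954500
step 2 [2y] zero: DF = P = 9087/10000 ≈ 0.908700
step 3 [3y] bond c/1=3/50: DF=(535599/500000 − 3/50·(0.954500+0.908700))/(1+3/50) = 9051/10000 ≈ 0.905100
step 4 [4y] bond c/1=9/100: DF=(150403/125000 − 9/100·(0.954500+0.908700+0.905100))/(1+9/100) = 8753/10000 ≈ 0.875300
step 5 [5y] zero: DF = P = 8467/10000 ≈ 0.846700
step 6 [6y] swap r/1=533/17768: DF=(1 − 533/17768·(0.954500+0.908700+0.905100+0.875300+0.846700))/(1+533/17768) = 8401/10000 ≈ 0.840100

1 1 1909/2000
2 2 9087/10000
3 3 9051/10000
4 4 8753/10000
5 5 8467/10000
6 6 8401/10000
DF(1y) = 1909/2000 ≈ 0.954500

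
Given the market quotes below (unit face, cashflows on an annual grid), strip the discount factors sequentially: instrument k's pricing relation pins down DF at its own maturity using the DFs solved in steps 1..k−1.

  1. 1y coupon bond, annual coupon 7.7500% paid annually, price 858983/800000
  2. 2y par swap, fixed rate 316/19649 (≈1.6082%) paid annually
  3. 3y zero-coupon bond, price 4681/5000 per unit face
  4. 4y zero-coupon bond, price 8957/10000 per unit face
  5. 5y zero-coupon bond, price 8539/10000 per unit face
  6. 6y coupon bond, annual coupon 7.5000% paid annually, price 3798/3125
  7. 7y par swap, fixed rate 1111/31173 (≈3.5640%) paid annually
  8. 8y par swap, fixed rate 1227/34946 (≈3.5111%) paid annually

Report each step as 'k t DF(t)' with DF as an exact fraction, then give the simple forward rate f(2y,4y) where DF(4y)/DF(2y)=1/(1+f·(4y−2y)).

1 1 1993/2000
2 2 2421/2500
3 3 4681/5000
4 4 8957/10000
5 5 8539/10000
6 6 8061/10000
7 7 3889/5000
8 8 3773/5000
f(2y,4y) = ((2421/2500)/(8957/10000) − 1)/(2) = 727/17914 ≈ 4.0583%

step 1 [1y] bond c/1=31/400: DF=(858983/800000 − 31/400·(0))/(1+31/400) = 1993/2000 ≈ 0.996500
step 2 [2y] swap r/1=316/19649: DF=(1 − 316/19649·(0.996500))/(1+316/19649) = 2421/2500 ≈ 0.968400
step 3 [3y] zero: DF = P = 4681/5000 ≈ 0.936200
step 4 [4y] zero: DF = P = 8957/10000 ≈ 0.895700
step 5 [5y] zero: DF = P = 8539/10000 ≈ 0.853900
step 6 [6y] bond c/1=3/40: DF=(3798/3125 − 3/40·(0.996500+0.968400+0.936200+0.895700+0.853900))/(1+3/40) = 8061/10000 ≈ 0.806100
step 7 [7y] swap r/1=1111/31173: DF=(1 − 1111/31173·(0.996500+0.968400+0.936200+0.895700+0.853900+0.806100))/(1+1111/31173) = 3889/5000 ≈ 0.777800
step 8 [8y] swap r/1=1227/34946: DF=(1 − 1227/34946·(0.996500+0.968400+0.936200+0.895700+0.853900+0.806100+0.777800))/(1+1227/34946) = 3773/5000 ≈ 0.754600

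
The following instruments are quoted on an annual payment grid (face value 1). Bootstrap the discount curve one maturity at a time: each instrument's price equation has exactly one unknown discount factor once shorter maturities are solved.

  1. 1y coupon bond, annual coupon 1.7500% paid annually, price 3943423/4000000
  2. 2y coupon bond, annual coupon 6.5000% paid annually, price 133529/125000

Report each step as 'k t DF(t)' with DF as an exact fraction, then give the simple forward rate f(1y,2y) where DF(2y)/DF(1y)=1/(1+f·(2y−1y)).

1 1 9689/10000
2 2 9439/10000
f(1y,2y) = ((9689/10000)/(9439/10000) − 1)/(1) = 250/9439 ≈ 2.6486%

step 1 [1y] bond c/1=7/400: DF=(3943423/4000000 − 7/400·(0))/(1+7/400) = 9689/10000 ≈ 0.968900
step 2 [2y] bond c/1=13/200: DF=(133529/125000 − 13/200·(0.968900))/(1+13/200) = 9439/10000 ≈ 0.943900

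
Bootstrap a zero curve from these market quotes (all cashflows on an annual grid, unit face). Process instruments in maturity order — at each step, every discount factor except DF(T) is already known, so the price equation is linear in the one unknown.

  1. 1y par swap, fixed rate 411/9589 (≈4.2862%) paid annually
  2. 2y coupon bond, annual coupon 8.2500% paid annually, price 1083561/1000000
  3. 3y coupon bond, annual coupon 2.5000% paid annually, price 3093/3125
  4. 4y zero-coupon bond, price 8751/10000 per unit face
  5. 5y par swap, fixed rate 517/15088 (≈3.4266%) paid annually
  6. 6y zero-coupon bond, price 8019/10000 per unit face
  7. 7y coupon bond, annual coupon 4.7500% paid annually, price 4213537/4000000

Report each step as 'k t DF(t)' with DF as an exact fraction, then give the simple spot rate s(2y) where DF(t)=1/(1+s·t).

step 1 [1y] swap r/1=411/9589: DF=(1 − 411/9589·(0))/(1+411/9589) = 9589/10000 ≈ 0.958900
step 2 [2y] bond c/1=33/400: DF=(1083561/1000000 − 33/400·(0.958900))/(1+33/400) = 9279/10000 ≈ 0.927900
step 3 [3y] bond c/1=1/40: DF=(3093/3125 − 1/40·(0.958900+0.927900))/(1+1/40) = 2299/2500 ≈ 0.919600
step 4 [4y] zero: DF = P = 8751/10000 ≈ 0.875100
step 5 [5y] swap r/1=517/15088: DF=(1 − 517/15088·(0.958900+0.927900+0.919600+0.875100))/(1+517/15088) = 8449/10000 ≈ 0.844900
step 6 [6y] zero: DF = P = 8019/10000 ≈ 0.801900
step 7 [7y] bond c/1=19/400: DF=(4213537/4000000 − 19/400·(0.958900+0.927900+0.919600+0.875100+0.844900+0.801900))/(1+19/400) = 191/250 ≈ 0.764000

1 1 9589/10000
2 2 9279/10000
3 3 2299/2500
4 4 8751/10000
5 5 8449/10000
6 6 8019/10000
7 7 191/250
s(2y) = (1/(9279/10000) − 1)/(2) = 721/18558 ≈ 3.8851%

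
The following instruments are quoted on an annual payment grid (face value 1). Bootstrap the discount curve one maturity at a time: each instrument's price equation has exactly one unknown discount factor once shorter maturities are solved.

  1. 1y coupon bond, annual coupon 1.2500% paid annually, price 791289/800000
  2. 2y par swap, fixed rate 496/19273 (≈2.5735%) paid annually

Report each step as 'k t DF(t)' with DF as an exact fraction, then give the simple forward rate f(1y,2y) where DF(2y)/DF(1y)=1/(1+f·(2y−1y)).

step 1 [1y] bond c/1=1/80: DF=(791289/800000 − 1/80·(0))/(1+1/80) = 9769/10000 ≈ 0.976900
step 2 [2y] swap r/1=496/19273: DF=(1 − 496/19273·(0.976900))/(1+496/19273) = 594/625 ≈ 0.950400

1 1 9769/10000
2 2 594/625
f(1y,2y) = ((9769/10000)/(594/625) − 1)/(1) = 265/9504 ≈ 2.7883%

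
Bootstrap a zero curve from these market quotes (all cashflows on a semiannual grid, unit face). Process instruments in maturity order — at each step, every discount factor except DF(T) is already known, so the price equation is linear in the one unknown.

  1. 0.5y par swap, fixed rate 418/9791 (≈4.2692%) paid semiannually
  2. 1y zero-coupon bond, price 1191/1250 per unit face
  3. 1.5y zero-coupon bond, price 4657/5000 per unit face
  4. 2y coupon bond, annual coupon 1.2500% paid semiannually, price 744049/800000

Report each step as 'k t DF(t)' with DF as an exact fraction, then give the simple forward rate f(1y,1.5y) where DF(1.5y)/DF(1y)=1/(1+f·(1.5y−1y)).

1 1/2 9791/10000
2 1 1191/1250
3 3/2 4657/5000
4 2 1813/2000
f(1y,1.5y) = ((1191/1250)/(4657/5000) − 1)/(1/2) = 214/4657 ≈ 4.5952%

step 1 [0.5y] swap r/2=209/9791: DF=(1 − 209/9791·(0))/(1+209/9791) = 9791/10000 ≈ 0.979100
step 2 [1y] zero: DF = P = 1191/1250 ≈ 0.952800
step 3 [1.5y] zero: DF = P = 4657/5000 ≈ 0.931400
step 4 [2y] bond c/2=1/160: DF=(744049/800000 − 1/160·(0.979100+0.952800+0.931400))/(1+1/160) = 1813/2000 ≈ 0.906500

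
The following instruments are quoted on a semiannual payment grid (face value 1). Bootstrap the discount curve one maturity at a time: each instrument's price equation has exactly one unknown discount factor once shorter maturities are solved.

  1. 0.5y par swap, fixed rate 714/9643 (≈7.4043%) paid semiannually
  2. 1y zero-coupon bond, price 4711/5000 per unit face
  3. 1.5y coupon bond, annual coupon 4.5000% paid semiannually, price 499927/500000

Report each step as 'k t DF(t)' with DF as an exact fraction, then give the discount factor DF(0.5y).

1 1/2 9643/10000
2 1 4711/5000
3 3/2 9359/10000
DF(0.5y) = 9643/10000 ≈ 0.964300

step 1 [0.5y] swap r/2=357/9643: DF=(1 − 357/9643·(0))/(1+357/9643) = 9643/10000 ≈ 0.964300
step 2 [1y] zero: DF = P = 4711/5000 ≈ 0.942200
step 3 [1.5y] bond c/2=9/400: DF=(499927/500000 − 9/400·(0.964300+0.942200))/(1+9/400) = 9359/10000 ≈ 0.935900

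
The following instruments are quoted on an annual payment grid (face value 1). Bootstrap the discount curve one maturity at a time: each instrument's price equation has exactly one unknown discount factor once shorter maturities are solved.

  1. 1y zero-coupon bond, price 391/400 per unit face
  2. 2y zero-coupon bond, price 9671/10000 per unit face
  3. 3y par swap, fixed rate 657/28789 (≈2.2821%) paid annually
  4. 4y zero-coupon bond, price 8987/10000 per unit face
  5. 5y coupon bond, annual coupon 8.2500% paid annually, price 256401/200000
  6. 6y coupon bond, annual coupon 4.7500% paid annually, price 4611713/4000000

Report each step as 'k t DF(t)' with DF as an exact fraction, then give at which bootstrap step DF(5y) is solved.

step 1 [1y] zero: DF = P = 391/400 ≈ 0.977500
step 2 [2y] zero: DF = P = 9671/10000 ≈ 0.967100
step 3 [3y] swap r/1=657/28789: DF=(1 − 657/28789·(0.977500+0.967100))/(1+657/28789) = 9343/10000 ≈ 0.934300
step 4 [4y] zero: DF = P = 8987/10000 ≈ 0.898700
step 5 [5y] bond c/1=33/400: DF=(256401/200000 − 33/400·(0.977500+0.967100+0.934300+0.898700))/(1+33/400) = 2241/2500 ≈ 0.896400
step 6 [6y] bond c/1=19/400: DF=(4611713/4000000 − 19/400·(0.977500+0.967100+0.934300+0.898700+0.896400))/(1+19/400) = 8887/10000 ≈ 0.888700

1 1 391/400
2 2 9671/10000
3 3 9343/10000
4 4 8987/10000
5 5 2241/2500
6 6 8887/10000
DF(5y) is solved at step 5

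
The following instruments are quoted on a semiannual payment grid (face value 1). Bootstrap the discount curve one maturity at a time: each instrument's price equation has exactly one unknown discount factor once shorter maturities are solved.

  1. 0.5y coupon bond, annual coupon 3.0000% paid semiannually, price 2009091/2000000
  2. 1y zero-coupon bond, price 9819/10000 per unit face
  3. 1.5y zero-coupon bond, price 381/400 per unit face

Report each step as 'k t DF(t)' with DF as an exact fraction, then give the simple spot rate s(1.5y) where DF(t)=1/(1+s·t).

1 1/2 9897/10000
2 1 9819/10000
3 3/2 381/400
s(1.5y) = (1/(381/400) − 1)/(3/2) = 38/1143 ≈ 3.3246%

step 1 [0.5y] bond c/2=3/200: DF=(2009091/2000000 − 3/200·(0))/(1+3/200) = 9897/10000 ≈ 0.989700
step 2 [1y] zero: DF = P = 9819/10000 ≈ 0.981900
step 3 [1.5y] zero: DF = P = 381/400 ≈ 0.952500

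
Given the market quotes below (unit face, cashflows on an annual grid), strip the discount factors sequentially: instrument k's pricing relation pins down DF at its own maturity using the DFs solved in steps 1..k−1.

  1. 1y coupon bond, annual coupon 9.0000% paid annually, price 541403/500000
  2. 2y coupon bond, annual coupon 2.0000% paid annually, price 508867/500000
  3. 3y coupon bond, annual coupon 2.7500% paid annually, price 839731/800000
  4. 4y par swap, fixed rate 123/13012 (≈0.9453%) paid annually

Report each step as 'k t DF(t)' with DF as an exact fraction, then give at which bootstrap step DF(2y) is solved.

1 1 4967/5000
2 2 9783/10000
3 3 1211/1250
4 4 9631/10000
DF(2y) is solved at step 2

step 1 [1y] bond c/1=9/100: DF=(541403/500000 − 9/100·(0))/(1+9/100) = 4967/5000 ≈ 0.993400
step 2 [2y] bond c/1=1/50: DF=(508867/500000 − 1/50·(0.993400))/(1+1/50) = 9783/10000 ≈ 0.978300
step 3 [3y] bond c/1=11/400: DF=(839731/800000 − 11/400·(0.993400+0.978300))/(1+11/400) = 1211/1250 ≈ 0.968800
step 4 [4y] swap r/1=123/13012: DF=(1 − 123/13012·(0.993400+0.978300+0.968800))/(1+123/13012) = 9631/10000 ≈ 0.963100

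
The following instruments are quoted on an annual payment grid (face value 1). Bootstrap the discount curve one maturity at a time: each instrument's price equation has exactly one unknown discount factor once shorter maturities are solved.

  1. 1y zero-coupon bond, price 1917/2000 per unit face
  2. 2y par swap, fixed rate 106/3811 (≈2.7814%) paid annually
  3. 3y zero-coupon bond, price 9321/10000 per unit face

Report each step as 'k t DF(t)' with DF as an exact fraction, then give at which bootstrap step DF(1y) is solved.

1 1 1917/2000
2 2 947/1000
3 3 9321/10000
DF(1y) is solved at step 1

step 1 [1y] zero: DF = P = 1917/2000 ≈ 0.958500
step 2 [2y] swap r/1=106/3811: DF=(1 − 106/3811·(0.958500))/(1+106/3811) = 947/1000 ≈ 0.947000
step 3 [3y] zero: DF = P = 9321/10000 ≈ 0.932100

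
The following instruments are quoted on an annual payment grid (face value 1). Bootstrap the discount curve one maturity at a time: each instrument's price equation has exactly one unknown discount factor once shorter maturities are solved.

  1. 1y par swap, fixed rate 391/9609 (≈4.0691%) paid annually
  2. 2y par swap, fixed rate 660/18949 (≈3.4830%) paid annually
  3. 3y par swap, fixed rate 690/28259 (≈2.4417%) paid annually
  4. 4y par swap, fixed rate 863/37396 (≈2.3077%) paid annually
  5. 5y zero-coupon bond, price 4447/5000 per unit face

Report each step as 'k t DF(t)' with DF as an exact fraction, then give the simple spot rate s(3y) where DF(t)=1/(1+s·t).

1 1 9609/10000
2 2 467/500
3 3 931/1000
4 4 9137/10000
5 5 4447/5000
s(3y) = (1/(931/1000) − 1)/(3) = 23/931 ≈ 2.4705%

step 1 [1y] swap r/1=391/9609: DF=(1 − 391/9609·(0))/(1+391/9609) = 9609/10000 ≈ 0.960900
step 2 [2y] swap r/1=660/18949: DF=(1 − 660/18949·(0.960900))/(1+660/18949) = 467/500 ≈ 0.934000
step 3 [3y] swap r/1=690/28259: DF=(1 − 690/28259·(0.960900+0.934000))/(1+690/28259) = 931/1000 ≈ 0.931000
step 4 [4y] swap r/1=863/37396: DF=(1 − 863/37396·(0.960900+0.934000+0.931000))/(1+863/37396) = 9137/10000 ≈ 0.913700
step 5 [5y] zero: DF = P = 4447/5000 ≈ 0.889400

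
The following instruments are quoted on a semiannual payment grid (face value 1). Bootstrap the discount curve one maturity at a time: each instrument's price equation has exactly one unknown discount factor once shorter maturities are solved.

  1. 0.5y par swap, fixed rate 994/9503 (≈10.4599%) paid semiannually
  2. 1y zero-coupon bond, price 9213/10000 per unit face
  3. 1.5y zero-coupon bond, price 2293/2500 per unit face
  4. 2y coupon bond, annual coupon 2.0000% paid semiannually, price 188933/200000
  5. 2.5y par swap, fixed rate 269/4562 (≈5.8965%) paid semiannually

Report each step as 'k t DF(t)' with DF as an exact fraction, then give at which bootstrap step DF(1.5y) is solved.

step 1 [0.5y] swap r/2=497/9503: DF=(1 − 497/9503·(0))/(1+497/9503) = 9503/10000 ≈ 0.950300
step 2 [1y] zero: DF = P = 9213/10000 ≈ 0.921300
step 3 [1.5y] zero: DF = P = 2293/2500 ≈ 0.917200
step 4 [2y] bond c/2=1/100: DF=(188933/200000 − 1/100·(0.950300+0.921300+0.917200))/(1+1/100) = 9077/10000 ≈ 0.907700
step 5 [2.5y] swap r/2=269/9124: DF=(1 − 269/9124·(0.950300+0.921300+0.917200+0.907700))/(1+269/9124) = 1731/2000 ≈ 0.865500

1 1/2 9503/10000
2 1 9213/10000
3 3/2 2293/2500
4 2 9077/10000
5 5/2 1731/2000
DF(1.5y) is solved at step 3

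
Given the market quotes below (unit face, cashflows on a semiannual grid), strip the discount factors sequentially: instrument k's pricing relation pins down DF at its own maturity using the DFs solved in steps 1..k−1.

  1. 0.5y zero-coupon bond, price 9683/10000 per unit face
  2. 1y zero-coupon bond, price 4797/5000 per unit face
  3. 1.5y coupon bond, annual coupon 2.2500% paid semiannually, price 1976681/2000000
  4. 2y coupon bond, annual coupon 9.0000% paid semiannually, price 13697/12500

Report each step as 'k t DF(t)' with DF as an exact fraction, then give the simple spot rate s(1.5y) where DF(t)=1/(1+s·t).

step 1 [0.5y] zero: DF = P = 9683/10000 ≈ 0.968300
step 2 [1y] zero: DF = P = 4797/5000 ≈ 0.959400
step 3 [1.5y] bond c/2=9/800: DF=(1976681/2000000 − 9/800·(0.968300+0.959400))/(1+9/800) = 9559/10000 ≈ 0.955900
step 4 [2y] bond c/2=9/200: DF=(13697/12500 − 9/200·(0.968300+0.959400+0.955900))/(1+9/200) = 2311/2500 ≈ 0.924400

1 1/2 9683/10000
2 1 4797/5000
3 3/2 9559/10000
4 2 2311/2500
s(1.5y) = (1/(9559/10000) − 1)/(3/2) = 294/9559 ≈ 3.0756%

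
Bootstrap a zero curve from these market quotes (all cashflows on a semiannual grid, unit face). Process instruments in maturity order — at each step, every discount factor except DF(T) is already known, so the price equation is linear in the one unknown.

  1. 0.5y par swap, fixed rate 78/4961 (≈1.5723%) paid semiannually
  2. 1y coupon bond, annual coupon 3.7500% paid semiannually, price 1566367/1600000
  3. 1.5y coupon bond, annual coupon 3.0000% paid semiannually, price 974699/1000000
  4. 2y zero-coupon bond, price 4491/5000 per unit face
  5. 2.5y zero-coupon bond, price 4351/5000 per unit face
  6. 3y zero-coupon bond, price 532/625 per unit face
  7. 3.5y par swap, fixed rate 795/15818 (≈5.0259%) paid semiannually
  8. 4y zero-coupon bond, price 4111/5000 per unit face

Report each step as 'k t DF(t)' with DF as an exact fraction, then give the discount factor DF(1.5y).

step 1 [0.5y] swap r/2=39/4961: DF=(1 − 39/4961·(0))/(1+39/4961) = 4961/5000 ≈ 0.992200
step 2 [1y] bond c/2=3/160: DF=(1566367/1600000 − 3/160·(0.992200))/(1+3/160) = 9427/10000 ≈ 0.942700
step 3 [1.5y] bond c/2=3/200: DF=(974699/1000000 − 3/200·(0.992200+0.942700))/(1+3/200) = 9317/10000 ≈ 0.931700
step 4 [2y] zero: DF = P = 4491/5000 ≈ 0.898200
step 5 [2.5y] zero: DF = P = 4351/5000 ≈ 0.870200
step 6 [3y] zero: DF = P = 532/625 ≈ 0.851200
step 7 [3.5y] swap r/2=795/31636: DF=(1 − 795/31636·(0.992200+0.942700+0.931700+0.898200+0.870200+0.851200))/(1+795/31636) = 841/1000 ≈ 0.841000
step 8 [4y] zero: DF = P = 4111/5000 ≈ 0.822200

1 1/2 4961/5000
2 1 9427/10000
3 3/2 9317/10000
4 2 4491/5000
5 5/2 4351/5000
6 3 532/625
7 7/2 841/1000
8 4 4111/5000
DF(1.5y) = 9317/10000 ≈ 0.931700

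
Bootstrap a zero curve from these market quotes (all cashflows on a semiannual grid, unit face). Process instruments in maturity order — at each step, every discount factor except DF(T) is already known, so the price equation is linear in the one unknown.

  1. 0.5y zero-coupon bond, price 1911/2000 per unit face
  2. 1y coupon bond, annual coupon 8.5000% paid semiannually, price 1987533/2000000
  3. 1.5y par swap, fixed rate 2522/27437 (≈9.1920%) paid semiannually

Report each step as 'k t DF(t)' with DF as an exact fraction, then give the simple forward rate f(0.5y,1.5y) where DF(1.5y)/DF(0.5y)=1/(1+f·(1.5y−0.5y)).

step 1 [0.5y] zero: DF = P = 1911/2000 ≈ 0.955500
step 2 [1y] bond c/2=17/400: DF=(1987533/2000000 − 17/400·(0.955500))/(1+17/400) = 9143/10000 ≈ 0.914300
step 3 [1.5y] swap r/2=1261/27437: DF=(1 − 1261/27437·(0.955500+0.914300))/(1+1261/27437) = 8739/10000 ≈ 0.873900

1 1/2 1911/2000
2 1 9143/10000
3 3/2 8739/10000
f(0.5y,1.5y) = ((1911/2000)/(8739/10000) − 1)/(1) = 272/2913 ≈ 9.3375%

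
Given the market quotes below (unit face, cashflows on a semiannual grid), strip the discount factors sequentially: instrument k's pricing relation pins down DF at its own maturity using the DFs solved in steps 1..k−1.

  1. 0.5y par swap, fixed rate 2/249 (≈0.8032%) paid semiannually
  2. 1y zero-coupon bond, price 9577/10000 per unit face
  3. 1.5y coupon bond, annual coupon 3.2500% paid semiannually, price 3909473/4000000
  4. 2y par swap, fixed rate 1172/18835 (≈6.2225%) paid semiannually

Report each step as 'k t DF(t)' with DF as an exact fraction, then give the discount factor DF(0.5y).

step 1 [0.5y] swap r/2=1/249: DF=(1 − 1/249·(0))/(1+1/249) = 249/250 ≈ 0.996000
step 2 [1y] zero: DF = P = 9577/10000 ≈ 0.957700
step 3 [1.5y] bond c/2=13/800: DF=(3909473/4000000 − 13/800·(0.996000+0.957700))/(1+13/800) = 1861/2000 ≈ 0.930500
step 4 [2y] swap r/2=586/18835: DF=(1 − 586/18835·(0.996000+0.957700+0.930500))/(1+586/18835) = 2207/2500 ≈ 0.882800

1 1/2 249/250
2 1 9577/10000
3 3/2 1861/2000
4 2 2207/2500
DF(0.5y) = 249/250 ≈ 0.996000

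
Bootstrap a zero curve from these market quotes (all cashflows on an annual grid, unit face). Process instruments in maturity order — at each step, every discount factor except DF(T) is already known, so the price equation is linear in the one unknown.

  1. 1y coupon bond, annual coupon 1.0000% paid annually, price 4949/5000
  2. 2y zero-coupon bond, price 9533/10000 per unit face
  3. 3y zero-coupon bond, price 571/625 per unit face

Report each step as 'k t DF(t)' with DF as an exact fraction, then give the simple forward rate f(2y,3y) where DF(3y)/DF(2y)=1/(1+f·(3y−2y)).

step 1 [1y] bond c/1=1/100: DF=(4949/5000 − 1/100·(0))/(1+1/100) = 49/50 ≈ 0.980000
step 2 [2y] zero: DF = P = 9533/10000 ≈ 0.953300
step 3 [3y] zero: DF = P = 571/625 ≈ 0.913600

1 1 49/50
2 2 9533/10000
3 3 571/625
f(2y,3y) = ((9533/10000)/(571/625) − 1)/(1) = 397/9136 ≈ 4.3454%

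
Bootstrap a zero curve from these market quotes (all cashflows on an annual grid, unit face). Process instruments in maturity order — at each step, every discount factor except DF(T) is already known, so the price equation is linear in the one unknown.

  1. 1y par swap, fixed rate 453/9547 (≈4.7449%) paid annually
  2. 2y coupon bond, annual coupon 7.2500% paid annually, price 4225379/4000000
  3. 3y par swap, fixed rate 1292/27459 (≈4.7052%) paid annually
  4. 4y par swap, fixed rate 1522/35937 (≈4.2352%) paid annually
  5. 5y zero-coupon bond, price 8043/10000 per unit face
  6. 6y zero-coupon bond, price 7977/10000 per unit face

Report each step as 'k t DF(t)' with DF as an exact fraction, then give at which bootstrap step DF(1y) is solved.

1 1 9547/10000
2 2 2301/2500
3 3 2177/2500
4 4 4239/5000
5 5 8043/10000
6 6 7977/10000
DF(1y) is solved at step 1

step 1 [1y] swap r/1=453/9547: DF=(1 − 453/9547·(0))/(1+453/9547) = 9547/10000 ≈ 0.954700
step 2 [2y] bond c/1=29/400: DF=(4225379/4000000 − 29/400·(0.954700))/(1+29/400) = 2301/2500 ≈ 0.920400
step 3 [3y] swap r/1=1292/27459: DF=(1 − 1292/27459·(0.954700+0.920400))/(1+1292/27459) = 2177/2500 ≈ 0.870800
step 4 [4y] swap r/1=1522/35937: DF=(1 − 1522/35937·(0.954700+0.920400+0.870800))/(1+1522/35937) = 4239/5000 ≈ 0.847800
step 5 [5y] zero: DF = P = 8043/10000 ≈ 0.804300
step 6 [6y] zero: DF = P = 7977/10000 ≈ 0.797700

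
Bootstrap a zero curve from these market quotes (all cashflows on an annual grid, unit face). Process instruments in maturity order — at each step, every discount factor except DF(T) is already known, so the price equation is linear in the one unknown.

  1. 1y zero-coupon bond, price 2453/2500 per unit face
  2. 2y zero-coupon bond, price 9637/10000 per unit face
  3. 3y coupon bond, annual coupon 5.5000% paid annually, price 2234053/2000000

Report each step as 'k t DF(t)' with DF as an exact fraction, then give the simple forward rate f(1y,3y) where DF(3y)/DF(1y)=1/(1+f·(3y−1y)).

1 1 2453/2500
2 2 9637/10000
3 3 4787/5000
f(1y,3y) = ((2453/2500)/(4787/5000) − 1)/(2) = 119/9574 ≈ 1.2429%

step 1 [1y] zero: DF = P = 2453/2500 ≈ 0.981200
step 2 [2y] zero: DF = P = 9637/10000 ≈ 0.963700
step 3 [3y] bond c/1=11/200: DF=(2234053/2000000 − 11/200·(0.981200+0.963700))/(1+11/200) = 4787/5000 ≈ 0.957400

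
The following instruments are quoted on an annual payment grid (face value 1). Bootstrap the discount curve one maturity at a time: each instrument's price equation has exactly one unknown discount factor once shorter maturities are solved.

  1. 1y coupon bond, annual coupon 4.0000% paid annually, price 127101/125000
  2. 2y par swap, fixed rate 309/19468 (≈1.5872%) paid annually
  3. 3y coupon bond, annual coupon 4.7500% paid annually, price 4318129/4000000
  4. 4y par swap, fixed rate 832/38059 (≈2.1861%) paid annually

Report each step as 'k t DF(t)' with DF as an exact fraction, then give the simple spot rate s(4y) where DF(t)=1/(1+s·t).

1 1 9777/10000
2 2 9691/10000
3 3 9423/10000
4 4 573/625
s(4y) = (1/(573/625) − 1)/(4) = 13/573 ≈ 2.2688%

step 1 [1y] bond c/1=1/25: DF=(127101/125000 − 1/25·(0))/(1+1/25) = 9777/10000 ≈ 0.977700
step 2 [2y] swap r/1=309/19468: DF=(1 − 309/19468·(0.977700))/(1+309/19468) = 9691/10000 ≈ 0.969100
step 3 [3y] bond c/1=19/400: DF=(4318129/4000000 − 19/400·(0.977700+0.969100))/(1+19/400) = 9423/10000 ≈ 0.942300
step 4 [4y] swap r/1=832/38059: DF=(1 − 832/38059·(0.977700+0.969100+0.942300))/(1+832/38059) = 573/625 ≈ 0.916800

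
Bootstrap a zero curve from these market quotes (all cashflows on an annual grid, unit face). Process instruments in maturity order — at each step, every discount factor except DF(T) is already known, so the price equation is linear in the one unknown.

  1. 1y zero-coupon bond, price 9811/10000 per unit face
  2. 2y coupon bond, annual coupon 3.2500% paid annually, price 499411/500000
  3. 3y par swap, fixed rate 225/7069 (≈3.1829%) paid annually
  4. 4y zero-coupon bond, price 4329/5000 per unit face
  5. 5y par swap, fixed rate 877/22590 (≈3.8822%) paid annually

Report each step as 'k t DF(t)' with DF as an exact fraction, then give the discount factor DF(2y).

1 1 9811/10000
2 2 1873/2000
3 3 91/100
4 4 4329/5000
5 5 4123/5000
DF(2y) = 1873/2000 ≈ 0.936500

step 1 [1y] zero: DF = P = 9811/10000 ≈ 0.981100
step 2 [2y] bond c/1=13/400: DF=(499411/500000 − 13/400·(0.981100))/(1+13/400) = 1873/2000 ≈ 0.936500
step 3 [3y] swap r/1=225/7069: DF=(1 − 225/7069·(0.981100+0.936500))/(1+225/7069) = 91/100 ≈ 0.910000
step 4 [4y] zero: DF = P = 4329/5000 ≈ 0.865800
step 5 [5y] swap r/1=877/22590: DF=(1 − 877/22590·(0.981100+0.936500+0.910000+0.865800))/(1+877/22590) = 4123/5000 ≈ 0.824600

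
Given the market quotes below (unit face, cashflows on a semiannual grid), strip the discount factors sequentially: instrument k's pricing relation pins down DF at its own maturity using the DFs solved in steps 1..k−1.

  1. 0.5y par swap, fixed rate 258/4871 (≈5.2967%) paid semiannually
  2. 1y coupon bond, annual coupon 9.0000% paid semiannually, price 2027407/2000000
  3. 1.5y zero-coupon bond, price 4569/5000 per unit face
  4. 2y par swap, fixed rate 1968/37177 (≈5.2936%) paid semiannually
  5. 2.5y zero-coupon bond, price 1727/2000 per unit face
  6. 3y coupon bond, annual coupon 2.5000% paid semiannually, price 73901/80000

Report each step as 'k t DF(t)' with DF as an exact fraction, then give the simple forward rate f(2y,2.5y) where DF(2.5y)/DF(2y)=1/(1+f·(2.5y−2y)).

1 1/2 4871/5000
2 1 9281/10000
3 3/2 4569/5000
4 2 1127/1250
5 5/2 1727/2000
6 3 4279/5000
f(2y,2.5y) = ((1127/1250)/(1727/2000) − 1)/(1/2) = 762/8635 ≈ 8.8246%

step 1 [0.5y] swap r/2=129/4871: DF=(1 − 129/4871·(0))/(1+129/4871) = 4871/5000 ≈ 0.974200
step 2 [1y] bond c/2=9/200: DF=(2027407/2000000 − 9/200·(0.974200))/(1+9/200) = 9281/10000 ≈ 0.928100
step 3 [1.5y] zero: DF = P = 4569/5000 ≈ 0.913800
step 4 [2y] swap r/2=984/37177: DF=(1 − 984/37177·(0.974200+0.928100+0.913800))/(1+984/37177) = 1127/1250 ≈ 0.901600
step 5 [2.5y] zero: DF = P = 1727/2000 ≈ 0.863500
step 6 [3y] bond c/2=1/80: DF=(73901/80000 − 1/80·(0.974200+0.928100+0.913800+0.901600+0.863500))/(1+1/80) = 4279/5000 ≈ 0.855800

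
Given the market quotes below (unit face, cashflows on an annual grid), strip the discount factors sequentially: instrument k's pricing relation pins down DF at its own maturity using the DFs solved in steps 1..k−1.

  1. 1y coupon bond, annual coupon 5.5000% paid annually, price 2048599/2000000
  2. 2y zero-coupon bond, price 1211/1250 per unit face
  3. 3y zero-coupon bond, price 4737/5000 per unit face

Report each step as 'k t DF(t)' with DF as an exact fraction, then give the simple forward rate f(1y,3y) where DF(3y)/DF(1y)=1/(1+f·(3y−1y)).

1 1 9709/10000
2 2 1211/1250
3 3 4737/5000
f(1y,3y) = ((9709/10000)/(4737/5000) − 1)/(2) = 235/18948 ≈ 1.2402%

step 1 [1y] bond c/1=11/200: DF=(2048599/2000000 − 11/200·(0))/(1+11/200) = 9709/10000 ≈ 0.970900
step 2 [2y] zero: DF = P = 1211/1250 ≈ 0.968800
step 3 [3y] zero: DF = P = 4737/5000 ≈ 0.947400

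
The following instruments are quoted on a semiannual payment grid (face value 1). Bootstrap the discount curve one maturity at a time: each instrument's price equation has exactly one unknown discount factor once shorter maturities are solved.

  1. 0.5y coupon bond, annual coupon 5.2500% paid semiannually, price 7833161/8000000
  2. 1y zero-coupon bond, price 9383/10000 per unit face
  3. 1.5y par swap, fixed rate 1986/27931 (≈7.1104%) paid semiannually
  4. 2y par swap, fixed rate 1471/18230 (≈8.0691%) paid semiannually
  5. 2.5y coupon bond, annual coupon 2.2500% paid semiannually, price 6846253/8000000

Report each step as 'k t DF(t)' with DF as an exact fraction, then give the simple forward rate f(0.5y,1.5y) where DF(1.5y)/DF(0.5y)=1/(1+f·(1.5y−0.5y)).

1 1/2 9541/10000
2 1 9383/10000
3 3/2 9007/10000
4 2 8529/10000
5 5/2 8057/10000
f(0.5y,1.5y) = ((9541/10000)/(9007/10000) − 1)/(1) = 534/9007 ≈ 5.9287%

step 1 [0.5y] bond c/2=21/800: DF=(7833161/8000000 − 21/800·(0))/(1+21/800) = 9541/10000 ≈ 0.954100
step 2 [1y] zero: DF = P = 9383/10000 ≈ 0.938300
step 3 [1.5y] swap r/2=993/27931: DF=(1 − 993/27931·(0.954100+0.938300))/(1+993/27931) = 9007/10000 ≈ 0.900700
step 4 [2y] swap r/2=1471/36460: DF=(1 − 1471/36460·(0.954100+0.938300+0.900700))/(1+1471/36460) = 8529/10000 ≈ 0.852900
step 5 [2.5y] bond c/2=9/800: DF=(6846253/8000000 − 9/800·(0.954100+0.938300+0.900700+0.852900))/(1+9/800) = 8057/10000 ≈ 0.805700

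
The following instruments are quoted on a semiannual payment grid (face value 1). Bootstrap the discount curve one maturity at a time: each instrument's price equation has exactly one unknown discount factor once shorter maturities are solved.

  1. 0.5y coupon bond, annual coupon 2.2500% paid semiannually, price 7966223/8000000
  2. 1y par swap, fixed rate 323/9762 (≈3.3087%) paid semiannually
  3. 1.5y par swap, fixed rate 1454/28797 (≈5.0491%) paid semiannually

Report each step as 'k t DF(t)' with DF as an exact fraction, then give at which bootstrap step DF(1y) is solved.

1 1/2 9847/10000
2 1 9677/10000
3 3/2 9273/10000
DF(1y) is solved at step 2

step 1 [0.5y] bond c/2=9/800: DF=(7966223/8000000 − 9/800·(0))/(1+9/800) = 9847/10000 ≈ 0.984700
step 2 [1y] swap r/2=323/19524: DF=(1 − 323/19524·(0.984700))/(1+323/19524) = 9677/10000 ≈ 0.967700
step 3 [1.5y] swap r/2=727/28797: DF=(1 − 727/28797·(0.984700+0.967700))/(1+727/28797) = 9273/10000 ≈ 0.927300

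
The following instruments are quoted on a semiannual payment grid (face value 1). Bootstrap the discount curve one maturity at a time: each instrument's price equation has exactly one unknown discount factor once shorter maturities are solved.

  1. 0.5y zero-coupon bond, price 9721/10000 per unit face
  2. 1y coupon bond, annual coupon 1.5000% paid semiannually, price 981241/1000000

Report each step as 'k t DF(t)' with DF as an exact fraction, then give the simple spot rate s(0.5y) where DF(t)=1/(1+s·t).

1 1/2 9721/10000
2 1 9667/10000
s(0.5y) = (1/(9721/10000) − 1)/(1/2) = 558/9721 ≈ 5.7402%

step 1 [0.5y] zero: DF = P = 9721/10000 ≈ 0.972100
step 2 [1y] bond c/2=3/400: DF=(981241/1000000 − 3/400·(0.972100))/(1+3/400) = 9667/10000 ≈ 0.966700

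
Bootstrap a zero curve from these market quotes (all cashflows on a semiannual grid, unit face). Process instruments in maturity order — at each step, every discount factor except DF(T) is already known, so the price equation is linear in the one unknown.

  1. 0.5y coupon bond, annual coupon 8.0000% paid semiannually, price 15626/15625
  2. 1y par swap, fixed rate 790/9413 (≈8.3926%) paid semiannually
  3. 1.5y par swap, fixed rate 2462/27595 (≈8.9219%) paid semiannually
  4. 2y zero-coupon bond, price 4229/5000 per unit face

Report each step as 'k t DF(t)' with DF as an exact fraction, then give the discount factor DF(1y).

1 1/2 601/625
2 1 921/1000
3 3/2 8769/10000
4 2 4229/5000
DF(1y) = 921/1000 ≈ 0.921000

step 1 [0.5y] bond c/2=1/25: DF=(15626/15625 − 1/25·(0))/(1+1/25) = 601/625 ≈ 0.961600
step 2 [1y] swap r/2=395/9413: DF=(1 − 395/9413·(0.961600))/(1+395/9413) = 921/1000 ≈ 0.921000
step 3 [1.5y] swap r/2=1231/27595: DF=(1 − 1231/27595·(0.961600+0.921000))/(1+1231/27595) = 8769/10000 ≈ 0.876900
step 4 [2y] zero: DF = P = 4229/5000 ≈ 0.845800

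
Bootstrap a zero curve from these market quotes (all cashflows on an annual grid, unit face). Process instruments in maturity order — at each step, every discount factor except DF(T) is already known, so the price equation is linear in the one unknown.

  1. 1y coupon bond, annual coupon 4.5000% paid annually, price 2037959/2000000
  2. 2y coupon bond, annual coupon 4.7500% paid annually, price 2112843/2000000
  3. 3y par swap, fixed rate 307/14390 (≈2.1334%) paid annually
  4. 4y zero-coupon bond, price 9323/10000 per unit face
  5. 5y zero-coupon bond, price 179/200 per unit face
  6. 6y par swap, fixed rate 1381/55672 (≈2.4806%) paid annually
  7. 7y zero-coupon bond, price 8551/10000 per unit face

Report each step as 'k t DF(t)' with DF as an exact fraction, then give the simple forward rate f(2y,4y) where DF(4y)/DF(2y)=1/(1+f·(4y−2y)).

step 1 [1y] bond c/1=9/200: DF=(2037959/2000000 − 9/200·(0))/(1+9/200) = 9751/10000 ≈ 0.975100
step 2 [2y] bond c/1=19/400: DF=(2112843/2000000 − 19/400·(0.975100))/(1+19/400) = 9643/10000 ≈ 0.964300
step 3 [3y] swap r/1=307/14390: DF=(1 − 307/14390·(0.975100+0.964300))/(1+307/14390) = 4693/5000 ≈ 0.938600
step 4 [4y] zero: DF = P = 9323/10000 ≈ 0.932300
step 5 [5y] zero: DF = P = 179/200 ≈ 0.895000
step 6 [6y] swap r/1=1381/55672: DF=(1 − 1381/55672·(0.975100+0.964300+0.938600+0.932300+0.895000))/(1+1381/55672) = 8619/10000 ≈ 0.861900
step 7 [7y] zero: DF = P = 8551/10000 ≈ 0.855100

1 1 9751/10000
2 2 9643/10000
3 3 4693/5000
4 4 9323/10000
5 5 179/200
6 6 8619/10000
7 7 8551/10000
f(2y,4y) = ((9643/10000)/(9323/10000) − 1)/(2) = 160/9323 ≈ 1.7162%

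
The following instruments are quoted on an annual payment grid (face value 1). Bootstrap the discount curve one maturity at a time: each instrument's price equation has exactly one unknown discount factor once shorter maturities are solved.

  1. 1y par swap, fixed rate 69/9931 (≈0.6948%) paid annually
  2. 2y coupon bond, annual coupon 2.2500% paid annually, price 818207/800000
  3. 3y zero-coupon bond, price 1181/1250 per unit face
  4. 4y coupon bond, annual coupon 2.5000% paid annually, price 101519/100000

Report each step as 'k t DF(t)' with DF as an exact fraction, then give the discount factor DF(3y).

step 1 [1y] swap r/1=69/9931: DF=(1 − 69/9931·(0))/(1+69/9931) = 9931/10000 ≈ 0.993100
step 2 [2y] bond c/1=9/400: DF=(818207/800000 − 9/400·(0.993100))/(1+9/400) = 1223/1250 ≈ 0.978400
step 3 [3y] zero: DF = P = 1181/1250 ≈ 0.944800
step 4 [4y] bond c/1=1/40: DF=(101519/100000 − 1/40·(0.993100+0.978400+0.944800))/(1+1/40) = 9193/10000 ≈ 0.919300

1 1 9931/10000
2 2 1223/1250
3 3 1181/1250
4 4 9193/10000
DF(3y) = 1181/1250 ≈ 0.944800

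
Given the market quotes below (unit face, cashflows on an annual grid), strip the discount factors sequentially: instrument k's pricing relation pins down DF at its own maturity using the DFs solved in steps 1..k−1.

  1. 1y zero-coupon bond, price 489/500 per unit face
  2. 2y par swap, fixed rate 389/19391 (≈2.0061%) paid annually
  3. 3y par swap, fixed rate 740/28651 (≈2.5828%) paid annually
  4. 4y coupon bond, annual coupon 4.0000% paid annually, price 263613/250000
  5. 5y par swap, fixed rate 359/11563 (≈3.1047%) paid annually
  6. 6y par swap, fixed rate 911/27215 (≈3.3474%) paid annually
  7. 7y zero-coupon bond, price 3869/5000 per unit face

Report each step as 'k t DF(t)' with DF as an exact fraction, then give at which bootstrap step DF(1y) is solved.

step 1 [1y] zero: DF = P = 489/500 ≈ 0.978000
step 2 [2y] swap r/1=389/19391: DF=(1 − 389/19391·(0.978000))/(1+389/19391) = 9611/10000 ≈ 0.961100
step 3 [3y] swap r/1=740/28651: DF=(1 − 740/28651·(0.978000+0.961100))/(1+740/28651) = 463/500 ≈ 0.926000
step 4 [4y] bond c/1=1/25: DF=(263613/250000 − 1/25·(0.978000+0.961100+0.926000))/(1+1/25) = 9037/10000 ≈ 0.903700
step 5 [5y] swap r/1=359/11563: DF=(1 − 359/11563·(0.978000+0.961100+0.926000+0.903700))/(1+359/11563) = 2141/2500 ≈ 0.856400
step 6 [6y] swap r/1=911/27215: DF=(1 − 911/27215·(0.978000+0.961100+0.926000+0.903700+0.856400))/(1+911/27215) = 4089/5000 ≈ 0.817800
step 7 [7y] zero: DF = P = 3869/5000 ≈ 0.773800

1 1 489/500
2 2 9611/10000
3 3 463/500
4 4 9037/10000
5 5 2141/2500
6 6 4089/5000
7 7 3869/5000
DF(1y) is solved at step 1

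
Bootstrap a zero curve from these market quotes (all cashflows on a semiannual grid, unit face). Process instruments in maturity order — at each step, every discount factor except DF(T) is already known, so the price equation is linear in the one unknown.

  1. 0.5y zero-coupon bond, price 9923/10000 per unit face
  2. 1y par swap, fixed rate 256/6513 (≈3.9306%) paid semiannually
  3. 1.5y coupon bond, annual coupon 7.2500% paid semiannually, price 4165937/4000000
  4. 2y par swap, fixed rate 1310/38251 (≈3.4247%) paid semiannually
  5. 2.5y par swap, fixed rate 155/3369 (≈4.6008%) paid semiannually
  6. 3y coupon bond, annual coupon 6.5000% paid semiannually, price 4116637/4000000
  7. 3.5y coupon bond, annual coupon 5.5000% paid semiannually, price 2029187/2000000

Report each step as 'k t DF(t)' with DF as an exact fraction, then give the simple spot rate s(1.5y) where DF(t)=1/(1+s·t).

step 1 [0.5y] zero: DF = P = 9923/10000 ≈ 0.992300
step 2 [1y] swap r/2=128/6513: DF=(1 − 128/6513·(0.992300))/(1+128/6513) = 601/625 ≈ 0.961600
step 3 [1.5y] bond c/2=29/800: DF=(4165937/4000000 − 29/800·(0.992300+0.961600))/(1+29/800) = 9367/10000 ≈ 0.936700
step 4 [2y] swap r/2=655/38251: DF=(1 − 655/38251·(0.992300+0.961600+0.936700))/(1+655/38251) = 1869/2000 ≈ 0.934500
step 5 [2.5y] swap r/2=155/6738: DF=(1 − 155/6738·(0.992300+0.961600+0.936700+0.934500))/(1+155/6738) = 1783/2000 ≈ 0.891500
step 6 [3y] bond c/2=13/400: DF=(4116637/4000000 − 13/400·(0.992300+0.961600+0.936700+0.934500+0.891500))/(1+13/400) = 8483/10000 ≈ 0.848300
step 7 [3.5y] bond c/2=11/400: DF=(2029187/2000000 − 11/400·(0.992300+0.961600+0.936700+0.934500+0.891500+0.848300))/(1+11/400) = 1677/2000 ≈ 0.838500

1 1/2 9923/10000
2 1 601/625
3 3/2 9367/10000
4 2 1869/2000
5 5/2 1783/2000
6 3 8483/10000
7 7/2 1677/2000
s(1.5y) = (1/(9367/10000) − 1)/(3/2) = 422/9367 ≈ 4.5052%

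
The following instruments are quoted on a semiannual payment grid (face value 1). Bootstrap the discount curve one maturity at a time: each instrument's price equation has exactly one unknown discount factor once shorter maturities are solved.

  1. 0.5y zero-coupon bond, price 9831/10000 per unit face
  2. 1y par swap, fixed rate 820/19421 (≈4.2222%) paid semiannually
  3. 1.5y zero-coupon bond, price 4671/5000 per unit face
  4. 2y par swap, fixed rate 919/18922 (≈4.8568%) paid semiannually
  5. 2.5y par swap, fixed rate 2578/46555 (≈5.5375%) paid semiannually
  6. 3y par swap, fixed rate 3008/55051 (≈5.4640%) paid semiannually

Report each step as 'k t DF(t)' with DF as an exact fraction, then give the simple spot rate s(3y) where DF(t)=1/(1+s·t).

step 1 [0.5y] zero: DF = P = 9831/10000 ≈ 0.983100
step 2 [1y] swap r/2=410/19421: DF=(1 − 410/19421·(0.983100))/(1+410/19421) = 959/1000 ≈ 0.959000
step 3 [1.5y] zero: DF = P = 4671/5000 ≈ 0.934200
step 4 [2y] swap r/2=919/37844: DF=(1 − 919/37844·(0.983100+0.959000+0.934200))/(1+919/37844) = 9081/10000 ≈ 0.908100
step 5 [2.5y] swap r/2=1289/46555: DF=(1 − 1289/46555·(0.983100+0.959000+0.934200+0.908100))/(1+1289/46555) = 8711/10000 ≈ 0.871100
step 6 [3y] swap r/2=1504/55051: DF=(1 − 1504/55051·(0.983100+0.959000+0.934200+0.908100+0.871100))/(1+1504/55051) = 531/625 ≈ 0.849600

1 1/2 9831/10000
2 1 959/1000
3 3/2 4671/5000
4 2 9081/10000
5 5/2 8711/10000
6 3 531/625
s(3y) = (1/(531/625) − 1)/(3) = 94/1593 ≈ 5.9008%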